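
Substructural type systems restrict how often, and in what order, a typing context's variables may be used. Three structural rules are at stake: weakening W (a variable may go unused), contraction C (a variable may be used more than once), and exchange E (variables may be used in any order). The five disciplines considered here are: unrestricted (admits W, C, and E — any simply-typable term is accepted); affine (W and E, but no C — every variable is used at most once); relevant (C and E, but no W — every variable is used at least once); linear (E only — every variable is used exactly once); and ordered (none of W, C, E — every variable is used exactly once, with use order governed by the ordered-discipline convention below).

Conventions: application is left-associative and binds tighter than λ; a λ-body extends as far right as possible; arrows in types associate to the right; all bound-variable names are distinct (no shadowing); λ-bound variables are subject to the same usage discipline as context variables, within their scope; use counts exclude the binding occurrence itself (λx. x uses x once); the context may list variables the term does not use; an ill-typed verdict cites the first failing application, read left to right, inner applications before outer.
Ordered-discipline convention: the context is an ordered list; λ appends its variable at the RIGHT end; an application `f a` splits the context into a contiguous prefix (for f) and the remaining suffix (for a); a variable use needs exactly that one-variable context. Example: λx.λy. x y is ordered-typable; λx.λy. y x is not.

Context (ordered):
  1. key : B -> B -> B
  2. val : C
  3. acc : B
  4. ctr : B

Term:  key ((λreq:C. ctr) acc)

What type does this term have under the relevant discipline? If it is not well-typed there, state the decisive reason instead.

not well-typed under relevant — the type mismatch rejects it
variable uses: key ×1; val ×0; acc ×1; ctr ×1; req (bound) ×0
uses in reading order: key, ctr, acc
typing: ill-typed: a function awaiting C gets B
across the five disciplines: ordered ✗; linear ✗; affine ✗; relevant ✗; unrestricted ✗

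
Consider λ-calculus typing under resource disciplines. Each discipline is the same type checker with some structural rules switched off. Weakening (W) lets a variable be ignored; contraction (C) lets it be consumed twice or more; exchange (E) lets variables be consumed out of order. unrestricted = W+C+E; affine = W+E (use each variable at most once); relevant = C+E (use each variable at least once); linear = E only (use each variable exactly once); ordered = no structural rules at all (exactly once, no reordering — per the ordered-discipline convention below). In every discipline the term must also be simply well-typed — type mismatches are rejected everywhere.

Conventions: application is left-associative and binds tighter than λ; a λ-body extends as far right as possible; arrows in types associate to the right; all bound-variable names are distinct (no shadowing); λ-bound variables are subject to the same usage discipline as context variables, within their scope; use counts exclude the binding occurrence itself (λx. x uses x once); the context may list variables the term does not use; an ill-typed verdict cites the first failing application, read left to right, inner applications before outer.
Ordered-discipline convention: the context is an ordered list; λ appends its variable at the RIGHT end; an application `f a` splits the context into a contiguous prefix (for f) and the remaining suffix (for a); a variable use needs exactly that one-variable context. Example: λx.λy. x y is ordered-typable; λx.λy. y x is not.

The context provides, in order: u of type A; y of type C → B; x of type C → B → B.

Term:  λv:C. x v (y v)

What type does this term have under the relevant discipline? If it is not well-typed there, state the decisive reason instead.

not well-typed under relevant — needs weakening: u unused
counts: u=0, y=1, x=1, v (λ-bound)=2
order of uses: x, v, y, v
typing: ✓ — C → B
per-discipline verdicts: ordered ✗; linear ✗; affine ✗; relevant ✗; unrestricted ✓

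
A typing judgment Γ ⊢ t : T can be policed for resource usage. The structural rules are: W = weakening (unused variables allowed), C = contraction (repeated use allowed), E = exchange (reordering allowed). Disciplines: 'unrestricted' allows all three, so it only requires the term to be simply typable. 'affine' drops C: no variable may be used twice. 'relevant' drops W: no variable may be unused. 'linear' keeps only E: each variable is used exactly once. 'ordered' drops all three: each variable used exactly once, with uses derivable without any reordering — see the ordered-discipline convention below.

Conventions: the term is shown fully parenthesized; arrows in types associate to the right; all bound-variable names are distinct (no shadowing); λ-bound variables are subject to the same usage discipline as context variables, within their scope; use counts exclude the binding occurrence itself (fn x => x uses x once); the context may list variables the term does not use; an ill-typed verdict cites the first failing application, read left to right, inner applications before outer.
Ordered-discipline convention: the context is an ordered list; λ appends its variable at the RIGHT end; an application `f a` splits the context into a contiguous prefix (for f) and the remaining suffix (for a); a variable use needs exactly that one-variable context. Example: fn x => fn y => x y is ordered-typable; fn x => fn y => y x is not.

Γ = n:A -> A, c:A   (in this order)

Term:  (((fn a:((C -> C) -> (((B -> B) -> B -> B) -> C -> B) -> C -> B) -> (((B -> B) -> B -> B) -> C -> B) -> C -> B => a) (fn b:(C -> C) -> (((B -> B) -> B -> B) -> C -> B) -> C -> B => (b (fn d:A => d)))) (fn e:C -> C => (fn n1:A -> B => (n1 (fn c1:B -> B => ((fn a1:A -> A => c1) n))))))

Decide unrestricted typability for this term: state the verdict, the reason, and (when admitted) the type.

no — not simply typable
variable uses: n=1, c=0, a [bound]=1, b [bound]=1, d [bound]=1, e [bound]=0, n1 [bound]=1, c1 [bound]=1, a1 [bound]=0
uses in reading order: a, b, d, n1, c1, n
typing: ill-typed: an application expects C -> C but receives A -> A
across the five disciplines: ordered ✗; linear ✗; affine ✗; relevant ✗; unrestricted ✗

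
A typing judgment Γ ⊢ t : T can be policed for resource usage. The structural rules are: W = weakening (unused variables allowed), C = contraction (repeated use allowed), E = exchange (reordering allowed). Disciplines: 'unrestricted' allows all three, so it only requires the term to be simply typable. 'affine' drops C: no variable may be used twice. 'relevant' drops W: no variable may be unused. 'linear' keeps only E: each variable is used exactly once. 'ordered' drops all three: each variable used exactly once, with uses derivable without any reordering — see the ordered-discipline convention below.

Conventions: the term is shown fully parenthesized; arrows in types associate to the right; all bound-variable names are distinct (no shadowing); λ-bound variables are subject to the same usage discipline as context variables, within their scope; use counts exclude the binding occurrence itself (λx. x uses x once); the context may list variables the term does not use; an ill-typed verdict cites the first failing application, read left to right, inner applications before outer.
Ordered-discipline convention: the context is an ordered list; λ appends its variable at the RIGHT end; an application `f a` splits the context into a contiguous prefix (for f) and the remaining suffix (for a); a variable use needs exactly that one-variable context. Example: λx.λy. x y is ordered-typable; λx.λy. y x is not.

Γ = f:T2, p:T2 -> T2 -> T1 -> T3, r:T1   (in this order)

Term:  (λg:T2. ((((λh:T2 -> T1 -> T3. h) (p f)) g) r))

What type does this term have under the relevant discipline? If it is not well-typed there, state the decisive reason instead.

term : T2 -> T3
variable uses: f: 1×; p: 1×; r: 1×; g [bound]: 1×; h [bound]: 1×
left-to-right use order: h, p, f, g, r
typing: the term checks, with type T2 -> T3
summary: ordered ✗; linear ✓; affine ✓; relevant ✓; unrestricted ✓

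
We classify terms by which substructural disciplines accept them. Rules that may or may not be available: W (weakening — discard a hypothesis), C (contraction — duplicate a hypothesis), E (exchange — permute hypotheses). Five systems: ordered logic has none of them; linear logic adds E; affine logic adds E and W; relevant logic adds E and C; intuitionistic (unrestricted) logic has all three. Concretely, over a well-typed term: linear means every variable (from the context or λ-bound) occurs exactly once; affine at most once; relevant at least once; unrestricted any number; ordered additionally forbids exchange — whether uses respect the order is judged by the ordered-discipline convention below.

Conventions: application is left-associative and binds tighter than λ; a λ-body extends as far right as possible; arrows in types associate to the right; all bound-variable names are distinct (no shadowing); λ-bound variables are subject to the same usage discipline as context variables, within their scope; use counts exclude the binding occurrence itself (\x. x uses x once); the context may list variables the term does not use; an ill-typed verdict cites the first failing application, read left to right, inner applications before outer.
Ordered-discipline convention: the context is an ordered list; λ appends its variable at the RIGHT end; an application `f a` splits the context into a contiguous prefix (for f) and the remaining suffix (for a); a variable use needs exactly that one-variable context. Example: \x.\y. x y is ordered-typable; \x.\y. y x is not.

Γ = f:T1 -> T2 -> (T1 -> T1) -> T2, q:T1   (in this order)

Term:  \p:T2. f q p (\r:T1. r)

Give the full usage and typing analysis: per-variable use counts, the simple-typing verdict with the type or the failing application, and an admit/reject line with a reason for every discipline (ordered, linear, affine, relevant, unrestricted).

use counts: f: 1×; q: 1×; p (λ-bound): 1×; r (λ-bound): 1×
uses in reading order: f, q, p, r
typing: well-typed at T2 -> T2
ordered ✓ (one use each (f, q, p, r); ordered split holds)
linear ✓ (each of f, q, p, r used exactly once)
affine ✓ (none of f, q, p, r used more than once)
relevant ✓ (every one of f, q, p, r appears)
unrestricted ✓ (simply typable at T2 -> T2; W, C, E all held)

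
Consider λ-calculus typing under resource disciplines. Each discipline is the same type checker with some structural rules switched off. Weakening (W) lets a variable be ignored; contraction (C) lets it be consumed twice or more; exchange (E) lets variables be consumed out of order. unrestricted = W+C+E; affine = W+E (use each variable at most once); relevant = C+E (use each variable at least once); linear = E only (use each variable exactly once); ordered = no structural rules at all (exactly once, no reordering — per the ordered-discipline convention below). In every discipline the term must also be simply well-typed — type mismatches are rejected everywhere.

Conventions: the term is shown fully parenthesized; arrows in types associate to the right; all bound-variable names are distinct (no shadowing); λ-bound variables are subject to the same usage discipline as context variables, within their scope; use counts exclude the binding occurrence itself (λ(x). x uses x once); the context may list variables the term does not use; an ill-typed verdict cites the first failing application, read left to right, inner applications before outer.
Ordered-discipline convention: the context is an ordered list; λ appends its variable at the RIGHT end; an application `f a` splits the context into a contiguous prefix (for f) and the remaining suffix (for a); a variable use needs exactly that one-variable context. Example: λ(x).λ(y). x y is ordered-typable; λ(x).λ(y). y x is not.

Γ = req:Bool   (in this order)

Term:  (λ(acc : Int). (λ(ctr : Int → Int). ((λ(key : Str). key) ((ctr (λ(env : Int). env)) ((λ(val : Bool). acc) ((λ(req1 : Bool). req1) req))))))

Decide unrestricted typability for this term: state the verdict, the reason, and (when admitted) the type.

no — a type mismatch blocks all five
use counts: req: 1×; acc [bound]: 1×; ctr [bound]: 1×; key [bound]: 1×; env [bound]: 1×; val [bound]: 0×; req1 [bound]: 1×
order of uses: key, ctr, env, acc, req1, req
typing: ill-typed: an application expects Int but receives Int → Int
per-discipline verdicts: ordered ✗; linear ✗; affine ✗; relevant ✗; unrestricted ✗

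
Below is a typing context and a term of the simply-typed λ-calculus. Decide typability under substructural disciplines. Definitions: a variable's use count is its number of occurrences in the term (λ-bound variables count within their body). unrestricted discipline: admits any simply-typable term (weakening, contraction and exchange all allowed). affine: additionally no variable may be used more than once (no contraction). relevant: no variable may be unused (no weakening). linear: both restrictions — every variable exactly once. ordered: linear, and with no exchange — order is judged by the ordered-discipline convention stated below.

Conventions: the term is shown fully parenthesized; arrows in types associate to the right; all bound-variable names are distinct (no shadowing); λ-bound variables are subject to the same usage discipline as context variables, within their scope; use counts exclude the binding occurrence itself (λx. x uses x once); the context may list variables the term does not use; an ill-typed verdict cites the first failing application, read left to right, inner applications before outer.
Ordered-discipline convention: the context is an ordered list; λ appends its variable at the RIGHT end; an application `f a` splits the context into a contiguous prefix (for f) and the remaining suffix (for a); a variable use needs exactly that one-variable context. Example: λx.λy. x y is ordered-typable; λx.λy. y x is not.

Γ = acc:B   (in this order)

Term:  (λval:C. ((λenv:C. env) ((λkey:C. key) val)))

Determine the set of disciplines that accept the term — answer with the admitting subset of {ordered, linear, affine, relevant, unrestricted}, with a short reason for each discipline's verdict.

admitting disciplines: affine, unrestricted
counts: acc ×0, val (bound) ×1, env (bound) ×1, key (bound) ×1
uses in reading order: env, key, val
typing: well-typed — term : C → C
ordered: ✗, acc never used (weakening)
linear: ✗, acc never used (weakening)
affine: ✓, no duplicate uses among acc, val, env, key
relevant: ✗, acc never used (weakening)
unrestricted: ✓, simply typable at C → C; W, C, E all held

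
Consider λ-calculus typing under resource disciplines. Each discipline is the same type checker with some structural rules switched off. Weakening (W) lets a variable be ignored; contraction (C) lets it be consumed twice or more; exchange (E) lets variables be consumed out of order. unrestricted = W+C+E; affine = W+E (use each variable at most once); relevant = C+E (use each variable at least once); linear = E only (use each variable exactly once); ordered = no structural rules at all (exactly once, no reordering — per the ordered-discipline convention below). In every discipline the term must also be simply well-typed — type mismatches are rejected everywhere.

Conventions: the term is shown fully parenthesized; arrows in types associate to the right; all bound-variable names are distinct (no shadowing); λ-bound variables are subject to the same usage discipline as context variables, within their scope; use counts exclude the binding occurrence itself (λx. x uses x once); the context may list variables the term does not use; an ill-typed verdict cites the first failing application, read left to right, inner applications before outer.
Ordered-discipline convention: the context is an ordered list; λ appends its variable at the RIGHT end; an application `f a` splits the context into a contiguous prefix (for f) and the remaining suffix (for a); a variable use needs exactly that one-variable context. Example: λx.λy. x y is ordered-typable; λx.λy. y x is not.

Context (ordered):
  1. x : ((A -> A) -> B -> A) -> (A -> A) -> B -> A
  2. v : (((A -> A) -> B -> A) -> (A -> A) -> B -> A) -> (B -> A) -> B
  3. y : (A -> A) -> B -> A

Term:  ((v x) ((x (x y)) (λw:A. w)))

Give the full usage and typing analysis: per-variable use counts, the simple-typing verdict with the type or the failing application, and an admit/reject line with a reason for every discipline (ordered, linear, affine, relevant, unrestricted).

use counts: x ×3; v ×1; y ×1; w [bound] ×1
left-to-right use order: v, x, x, x, y, w
typing: ✓ — B
ordered: ✗, repeated use of x ×3
linear: ✗, repeated use of x ×3
affine: ✗, repeated use of x ×3
relevant: ✓, every one of x, v, y, w appears
unrestricted: ✓, typability at B is all that's needed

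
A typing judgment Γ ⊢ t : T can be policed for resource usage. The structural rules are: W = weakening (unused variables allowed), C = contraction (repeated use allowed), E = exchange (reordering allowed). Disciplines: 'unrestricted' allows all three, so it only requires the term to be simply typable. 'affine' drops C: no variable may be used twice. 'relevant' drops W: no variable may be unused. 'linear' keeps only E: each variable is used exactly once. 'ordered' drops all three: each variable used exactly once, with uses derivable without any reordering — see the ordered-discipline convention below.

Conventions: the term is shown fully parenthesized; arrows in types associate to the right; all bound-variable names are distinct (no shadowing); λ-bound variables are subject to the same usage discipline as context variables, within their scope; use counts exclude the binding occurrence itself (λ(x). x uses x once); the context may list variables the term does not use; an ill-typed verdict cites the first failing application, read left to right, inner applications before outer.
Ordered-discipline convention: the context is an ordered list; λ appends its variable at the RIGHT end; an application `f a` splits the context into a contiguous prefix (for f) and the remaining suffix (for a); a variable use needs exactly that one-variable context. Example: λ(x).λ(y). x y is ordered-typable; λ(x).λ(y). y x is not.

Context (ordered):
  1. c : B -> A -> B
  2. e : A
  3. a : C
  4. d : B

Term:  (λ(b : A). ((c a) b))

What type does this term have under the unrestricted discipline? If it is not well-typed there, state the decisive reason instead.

not well-typed under unrestricted — not simply typable
use counts: c: 1; e: 0; a: 1; d: 0; b [bound]: 1
use order (left to right): c, a, b
typing: ill-typed: argument of type C where B is required
summary: ordered ✗ | linear ✗ | affine ✗ | relevant ✗ | unrestricted ✗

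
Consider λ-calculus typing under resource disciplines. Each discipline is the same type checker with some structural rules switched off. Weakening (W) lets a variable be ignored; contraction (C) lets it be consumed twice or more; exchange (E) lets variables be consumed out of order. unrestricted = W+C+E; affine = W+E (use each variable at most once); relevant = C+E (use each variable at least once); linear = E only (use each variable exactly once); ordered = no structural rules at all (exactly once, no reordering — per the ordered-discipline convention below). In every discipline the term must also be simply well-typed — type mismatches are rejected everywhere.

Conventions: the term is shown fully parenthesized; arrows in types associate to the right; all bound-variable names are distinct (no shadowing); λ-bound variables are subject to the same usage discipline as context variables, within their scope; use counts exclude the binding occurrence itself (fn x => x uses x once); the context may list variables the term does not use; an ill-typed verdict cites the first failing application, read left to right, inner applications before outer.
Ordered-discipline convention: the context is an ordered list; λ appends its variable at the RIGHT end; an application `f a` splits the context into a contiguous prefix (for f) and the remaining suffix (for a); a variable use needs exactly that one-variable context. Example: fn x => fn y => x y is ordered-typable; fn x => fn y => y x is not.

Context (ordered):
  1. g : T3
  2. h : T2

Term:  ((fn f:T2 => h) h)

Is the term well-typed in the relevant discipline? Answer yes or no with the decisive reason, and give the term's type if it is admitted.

no — unused: g, f — weakening required
use counts: g=0, h=2, f [bound]=0
uses in reading order: h, h
typing: well-typed at T2
across the five disciplines: ordered ✗, linear ✗, affine ✗, relevant ✗, unrestricted ✓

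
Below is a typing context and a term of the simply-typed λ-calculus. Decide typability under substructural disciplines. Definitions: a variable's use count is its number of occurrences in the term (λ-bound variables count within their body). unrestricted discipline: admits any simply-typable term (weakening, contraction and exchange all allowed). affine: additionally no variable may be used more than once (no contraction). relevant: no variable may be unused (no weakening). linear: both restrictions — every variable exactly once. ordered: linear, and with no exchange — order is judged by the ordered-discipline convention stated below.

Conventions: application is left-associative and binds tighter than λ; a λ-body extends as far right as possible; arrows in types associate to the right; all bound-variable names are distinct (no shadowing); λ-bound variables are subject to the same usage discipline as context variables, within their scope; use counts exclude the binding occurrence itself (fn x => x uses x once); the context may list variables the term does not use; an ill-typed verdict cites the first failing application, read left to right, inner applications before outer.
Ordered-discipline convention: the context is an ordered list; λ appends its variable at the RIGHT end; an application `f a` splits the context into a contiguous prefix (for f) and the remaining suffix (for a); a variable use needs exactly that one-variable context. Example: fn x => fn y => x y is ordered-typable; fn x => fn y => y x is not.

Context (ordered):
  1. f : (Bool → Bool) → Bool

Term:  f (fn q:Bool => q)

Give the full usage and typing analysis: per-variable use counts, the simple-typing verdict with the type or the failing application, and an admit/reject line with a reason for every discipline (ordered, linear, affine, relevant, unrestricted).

use counts: f ×1; q (bound) ×1
use order (left to right): f, q
typing: ✓ — Bool
ordered ✓ (f, q once each; derivable with no W/C/E)
linear ✓ (exactly-once usage across f, q)
affine ✓ (at most one use each (f, q))
relevant ✓ (f, q: all used, weakening unneeded)
unrestricted ✓ (typability at Bool is all that's needed)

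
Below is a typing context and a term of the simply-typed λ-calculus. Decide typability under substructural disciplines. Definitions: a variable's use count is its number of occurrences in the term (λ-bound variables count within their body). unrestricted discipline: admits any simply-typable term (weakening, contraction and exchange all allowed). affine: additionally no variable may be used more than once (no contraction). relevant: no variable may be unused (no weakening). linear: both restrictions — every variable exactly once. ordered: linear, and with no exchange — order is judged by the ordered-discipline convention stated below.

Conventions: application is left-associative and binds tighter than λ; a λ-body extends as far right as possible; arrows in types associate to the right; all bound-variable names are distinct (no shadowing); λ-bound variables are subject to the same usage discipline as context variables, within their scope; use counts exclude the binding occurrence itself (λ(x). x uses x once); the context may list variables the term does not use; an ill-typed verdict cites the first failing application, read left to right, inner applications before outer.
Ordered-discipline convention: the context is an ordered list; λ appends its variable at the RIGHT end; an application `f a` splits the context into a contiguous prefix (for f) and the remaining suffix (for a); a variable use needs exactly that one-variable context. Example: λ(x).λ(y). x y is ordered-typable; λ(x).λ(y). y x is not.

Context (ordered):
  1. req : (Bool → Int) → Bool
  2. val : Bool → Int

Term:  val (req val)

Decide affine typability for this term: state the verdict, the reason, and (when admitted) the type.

no — val ×2 used more than once (contraction)
use counts: req: 1×, val: 2×
order of uses: val, req, val
typing: well-typed at Int
per-discipline verdicts: ordered ✗ · linear ✗ · affine ✗ · relevant ✓ · unrestricted ✓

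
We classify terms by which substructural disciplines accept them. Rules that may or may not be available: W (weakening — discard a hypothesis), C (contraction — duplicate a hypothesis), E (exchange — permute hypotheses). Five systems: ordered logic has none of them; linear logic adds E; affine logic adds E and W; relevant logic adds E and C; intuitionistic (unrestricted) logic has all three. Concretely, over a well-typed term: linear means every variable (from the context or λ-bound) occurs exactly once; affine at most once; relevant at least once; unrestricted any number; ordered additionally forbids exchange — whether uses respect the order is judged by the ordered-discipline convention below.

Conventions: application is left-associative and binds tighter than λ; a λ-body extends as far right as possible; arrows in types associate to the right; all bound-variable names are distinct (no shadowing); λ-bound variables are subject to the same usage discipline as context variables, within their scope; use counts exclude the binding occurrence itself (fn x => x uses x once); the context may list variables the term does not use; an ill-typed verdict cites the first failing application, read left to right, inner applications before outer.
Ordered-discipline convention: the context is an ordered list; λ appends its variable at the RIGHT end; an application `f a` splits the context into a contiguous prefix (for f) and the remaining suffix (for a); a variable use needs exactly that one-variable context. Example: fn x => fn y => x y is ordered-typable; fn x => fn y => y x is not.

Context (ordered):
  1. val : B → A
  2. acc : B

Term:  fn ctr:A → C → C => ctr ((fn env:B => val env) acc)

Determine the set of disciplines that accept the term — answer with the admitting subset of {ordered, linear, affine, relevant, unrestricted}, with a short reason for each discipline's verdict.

admitted in: linear, affine, relevant, unrestricted
counts: val=1; acc=1; ctr (bound)=1; env (bound)=1
use order (left to right): ctr, val, env, acc
typing: well-typed at (A → C → C) → C → C
ordered: ✗ — no ordered split (uses run ctr, val, env, acc)
linear: ✓ — single use per variable (val, acc, ctr, env)
affine: ✓ — none of val, acc, ctr, env used more than once
relevant: ✓ — every one of val, acc, ctr, env appears
unrestricted: ✓ — well-typed at (A → C → C) → C → C; no restrictions here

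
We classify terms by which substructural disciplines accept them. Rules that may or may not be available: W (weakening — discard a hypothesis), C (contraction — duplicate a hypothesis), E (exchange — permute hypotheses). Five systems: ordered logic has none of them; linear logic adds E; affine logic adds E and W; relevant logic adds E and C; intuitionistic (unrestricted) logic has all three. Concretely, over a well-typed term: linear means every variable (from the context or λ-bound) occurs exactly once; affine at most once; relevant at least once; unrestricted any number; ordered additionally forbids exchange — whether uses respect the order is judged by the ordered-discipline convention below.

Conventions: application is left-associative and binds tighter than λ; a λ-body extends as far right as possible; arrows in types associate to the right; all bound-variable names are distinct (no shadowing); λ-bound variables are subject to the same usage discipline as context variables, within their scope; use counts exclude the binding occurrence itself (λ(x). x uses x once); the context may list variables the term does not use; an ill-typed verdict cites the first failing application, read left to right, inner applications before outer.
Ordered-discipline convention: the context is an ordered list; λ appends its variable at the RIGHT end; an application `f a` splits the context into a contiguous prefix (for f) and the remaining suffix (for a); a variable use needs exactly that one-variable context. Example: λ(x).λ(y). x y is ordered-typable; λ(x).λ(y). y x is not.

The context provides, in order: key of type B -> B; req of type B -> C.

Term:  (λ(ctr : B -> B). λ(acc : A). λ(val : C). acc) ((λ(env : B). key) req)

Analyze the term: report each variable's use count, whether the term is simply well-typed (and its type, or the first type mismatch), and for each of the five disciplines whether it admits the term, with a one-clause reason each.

variable uses: key: 1×, req: 1×, ctr [bound]: 0×, acc [bound]: 1×, val [bound]: 0×, env [bound]: 0×
order of uses: acc, key, req
typing: ill-typed: a function awaiting B gets B -> C
ordered: ✗ — fails simple typing
linear: ✗ — a type mismatch blocks all five
affine: ✗ — the type mismatch rejects it
relevant: ✗ — not simply typable
unrestricted: ✗ — fails simple typing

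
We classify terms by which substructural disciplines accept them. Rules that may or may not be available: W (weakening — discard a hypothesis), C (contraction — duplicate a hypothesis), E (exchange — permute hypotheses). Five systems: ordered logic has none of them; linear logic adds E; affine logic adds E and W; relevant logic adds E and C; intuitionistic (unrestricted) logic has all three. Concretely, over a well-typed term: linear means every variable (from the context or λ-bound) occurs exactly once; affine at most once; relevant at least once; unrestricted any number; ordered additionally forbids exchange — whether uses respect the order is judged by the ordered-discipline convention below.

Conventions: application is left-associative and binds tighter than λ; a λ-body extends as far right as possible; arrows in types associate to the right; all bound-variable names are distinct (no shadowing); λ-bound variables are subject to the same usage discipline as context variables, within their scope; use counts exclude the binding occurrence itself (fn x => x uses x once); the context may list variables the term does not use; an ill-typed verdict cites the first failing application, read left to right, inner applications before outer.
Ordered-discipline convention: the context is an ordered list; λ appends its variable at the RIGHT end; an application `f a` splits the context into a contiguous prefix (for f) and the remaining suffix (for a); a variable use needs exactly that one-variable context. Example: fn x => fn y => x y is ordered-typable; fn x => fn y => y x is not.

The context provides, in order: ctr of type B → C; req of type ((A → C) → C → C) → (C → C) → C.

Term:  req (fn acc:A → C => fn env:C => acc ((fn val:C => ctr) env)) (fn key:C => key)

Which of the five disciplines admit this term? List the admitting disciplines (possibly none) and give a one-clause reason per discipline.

accepted by: none
usage: ctr: 1, req: 1, acc [bound]: 1, env [bound]: 1, val [bound]: 0, key [bound]: 1
use order (left to right): req, acc, ctr, env, key
typing: ill-typed: an application expects A but receives B → C
ordered: ✗ — not simply typable
linear: ✗ — fails simple typing
affine: ✗ — a type mismatch blocks all five
relevant: ✗ — the type mismatch rejects it
unrestricted: ✗ — not simply typable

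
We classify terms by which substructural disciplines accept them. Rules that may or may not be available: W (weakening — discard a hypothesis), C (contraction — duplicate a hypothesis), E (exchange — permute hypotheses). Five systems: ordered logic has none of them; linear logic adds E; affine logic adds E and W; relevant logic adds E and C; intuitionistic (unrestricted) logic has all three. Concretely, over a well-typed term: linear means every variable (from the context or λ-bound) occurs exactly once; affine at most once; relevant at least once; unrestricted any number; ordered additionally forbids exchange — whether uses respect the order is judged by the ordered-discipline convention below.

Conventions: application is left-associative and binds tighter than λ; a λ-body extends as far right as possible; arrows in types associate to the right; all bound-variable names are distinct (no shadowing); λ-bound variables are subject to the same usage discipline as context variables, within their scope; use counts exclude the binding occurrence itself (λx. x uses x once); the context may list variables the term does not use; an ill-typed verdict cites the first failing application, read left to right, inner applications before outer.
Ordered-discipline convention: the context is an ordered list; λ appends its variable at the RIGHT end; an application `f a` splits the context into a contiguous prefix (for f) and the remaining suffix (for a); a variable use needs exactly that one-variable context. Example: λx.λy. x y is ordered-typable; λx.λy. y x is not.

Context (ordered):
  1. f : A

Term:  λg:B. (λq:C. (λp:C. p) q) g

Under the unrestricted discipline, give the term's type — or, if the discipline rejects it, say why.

not well-typed under unrestricted — a type mismatch blocks all five
use counts: f: 0×, g (bound): 1×, q (bound): 1×, p (bound): 1×
use order (left to right): p, q, g
typing: ill-typed: argument of type B where C is required
per-discipline verdicts: ordered ✗ · linear ✗ · affine ✗ · relevant ✗ · unrestricted ✗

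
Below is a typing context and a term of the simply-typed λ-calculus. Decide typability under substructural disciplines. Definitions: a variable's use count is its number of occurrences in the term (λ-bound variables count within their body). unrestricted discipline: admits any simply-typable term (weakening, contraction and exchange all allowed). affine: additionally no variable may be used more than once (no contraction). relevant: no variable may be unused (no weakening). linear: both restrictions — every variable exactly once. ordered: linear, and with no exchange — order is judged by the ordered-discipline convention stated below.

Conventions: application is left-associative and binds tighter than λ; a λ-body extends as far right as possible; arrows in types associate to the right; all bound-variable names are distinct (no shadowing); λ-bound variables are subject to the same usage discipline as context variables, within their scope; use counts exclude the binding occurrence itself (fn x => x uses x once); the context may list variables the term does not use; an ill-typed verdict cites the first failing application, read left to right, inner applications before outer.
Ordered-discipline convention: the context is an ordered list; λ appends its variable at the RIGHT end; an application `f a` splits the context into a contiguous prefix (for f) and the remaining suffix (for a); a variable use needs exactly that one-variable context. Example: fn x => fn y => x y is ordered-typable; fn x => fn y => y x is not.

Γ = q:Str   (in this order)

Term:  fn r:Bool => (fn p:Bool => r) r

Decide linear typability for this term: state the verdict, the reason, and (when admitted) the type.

no — repeated use of r ×2; q, p left unused
variable uses: q=0, r [bound]=2, p [bound]=0
use order (left to right): r, r
typing: well-typed at Bool → Bool
all disciplines: ordered ✗ · linear ✗ · affine ✗ · relevant ✗ · unrestricted ✓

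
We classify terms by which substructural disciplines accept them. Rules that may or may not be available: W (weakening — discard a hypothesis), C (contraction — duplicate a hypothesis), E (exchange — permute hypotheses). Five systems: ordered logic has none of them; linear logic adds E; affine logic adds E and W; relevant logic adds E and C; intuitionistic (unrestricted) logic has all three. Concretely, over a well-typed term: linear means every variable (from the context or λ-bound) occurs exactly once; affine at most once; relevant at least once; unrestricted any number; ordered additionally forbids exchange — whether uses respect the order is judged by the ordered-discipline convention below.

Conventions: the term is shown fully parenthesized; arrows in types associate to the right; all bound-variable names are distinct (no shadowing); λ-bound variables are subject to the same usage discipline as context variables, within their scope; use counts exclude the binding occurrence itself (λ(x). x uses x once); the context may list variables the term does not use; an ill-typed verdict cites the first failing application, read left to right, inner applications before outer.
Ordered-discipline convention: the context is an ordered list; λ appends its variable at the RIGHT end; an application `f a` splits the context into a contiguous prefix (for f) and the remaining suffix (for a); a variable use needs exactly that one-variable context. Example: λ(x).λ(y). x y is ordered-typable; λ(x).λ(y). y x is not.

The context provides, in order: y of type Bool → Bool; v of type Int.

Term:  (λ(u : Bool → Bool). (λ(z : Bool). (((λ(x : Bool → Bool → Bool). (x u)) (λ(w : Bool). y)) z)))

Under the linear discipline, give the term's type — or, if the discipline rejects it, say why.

not well-typed under linear — a type mismatch blocks all five
variable uses: y=1, v=0, u (λ-bound)=1, z (λ-bound)=1, x (λ-bound)=1, w (λ-bound)=0
uses in reading order: x, u, y, z
typing: ill-typed: argument of type Bool → Bool where Bool is required
across the five disciplines: ordered ✗, linear ✗, affine ✗, relevant ✗, unrestricted ✗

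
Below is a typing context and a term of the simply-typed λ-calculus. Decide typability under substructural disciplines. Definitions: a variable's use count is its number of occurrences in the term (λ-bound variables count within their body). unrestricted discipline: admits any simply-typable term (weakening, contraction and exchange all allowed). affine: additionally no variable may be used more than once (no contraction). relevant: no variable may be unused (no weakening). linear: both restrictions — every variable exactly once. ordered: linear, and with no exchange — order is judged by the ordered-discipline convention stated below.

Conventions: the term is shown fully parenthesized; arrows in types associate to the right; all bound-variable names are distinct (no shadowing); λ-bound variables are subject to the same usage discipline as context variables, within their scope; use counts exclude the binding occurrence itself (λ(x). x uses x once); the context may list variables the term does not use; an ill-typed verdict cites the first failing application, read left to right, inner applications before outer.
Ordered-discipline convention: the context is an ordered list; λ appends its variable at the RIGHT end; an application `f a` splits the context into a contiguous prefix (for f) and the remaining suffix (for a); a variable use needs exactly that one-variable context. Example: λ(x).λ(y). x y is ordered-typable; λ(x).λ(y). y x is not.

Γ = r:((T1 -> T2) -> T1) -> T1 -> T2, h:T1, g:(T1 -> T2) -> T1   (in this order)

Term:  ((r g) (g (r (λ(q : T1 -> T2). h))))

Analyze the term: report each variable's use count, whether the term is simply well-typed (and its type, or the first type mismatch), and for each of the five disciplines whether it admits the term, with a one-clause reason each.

use counts: r ×2; h ×1; g ×2; q [bound] ×0
uses in reading order: r, g, g, r, h
typing: the term checks, with type T2
ordered: ✗, r ×2, g ×2 used more than once (contraction); needs weakening: q unused
linear: ✗, r ×2, g ×2 used more than once (contraction); needs weakening: q unused
affine: ✗, r ×2, g ×2 used more than once (contraction)
relevant: ✗, needs weakening: q unused
unrestricted: ✓, typability at T2 is all that's needed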